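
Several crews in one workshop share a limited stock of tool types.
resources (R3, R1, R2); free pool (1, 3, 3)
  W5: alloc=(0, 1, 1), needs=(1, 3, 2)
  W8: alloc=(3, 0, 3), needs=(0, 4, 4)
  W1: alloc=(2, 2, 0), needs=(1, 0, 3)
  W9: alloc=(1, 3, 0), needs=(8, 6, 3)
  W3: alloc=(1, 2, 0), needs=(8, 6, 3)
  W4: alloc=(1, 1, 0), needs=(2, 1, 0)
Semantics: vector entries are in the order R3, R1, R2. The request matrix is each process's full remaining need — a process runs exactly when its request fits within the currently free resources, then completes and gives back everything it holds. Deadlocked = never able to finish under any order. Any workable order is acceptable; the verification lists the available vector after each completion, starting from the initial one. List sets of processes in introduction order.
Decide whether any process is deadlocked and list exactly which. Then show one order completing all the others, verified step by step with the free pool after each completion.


The deadlocked set is W9 and W3.
Key observation: R3 is the bottleneck — with W5, W8, W1, W4 done the pool holds (7, 7, 7), short of every remaining need.
One completion order for the rest: W5, W8, W1, W4. Step-by-step check:
  pool = (1, 3, 3)
  run W5 (needs (1, 3, 2), free (1, 3, 3)); after release of (0, 1, 1) the pool is (1, 4, 4)
  run W8 (needs (0, 4, 4), free (1, 4, 4)); after release of (3, 0, 3) the pool is (4, 4, 7)
  run W1 (needs (1, 0, 3), free (4, 4, 7)); after release of (2, 2, 0) the pool is (6, 6, 7)
  run W4 (needs (2, 1, 0), free (6, 6, 7)); after release of (1, 1, 0) the pool is (7, 7, 7)
None of the blocked processes ever fits:
  blocked: W9 wants (8, 6, 3), pool (7, 7, 7) — not enough R3
  blocked: W3 wants (8, 6, 3), pool (7, 7, 7) — not enough R3


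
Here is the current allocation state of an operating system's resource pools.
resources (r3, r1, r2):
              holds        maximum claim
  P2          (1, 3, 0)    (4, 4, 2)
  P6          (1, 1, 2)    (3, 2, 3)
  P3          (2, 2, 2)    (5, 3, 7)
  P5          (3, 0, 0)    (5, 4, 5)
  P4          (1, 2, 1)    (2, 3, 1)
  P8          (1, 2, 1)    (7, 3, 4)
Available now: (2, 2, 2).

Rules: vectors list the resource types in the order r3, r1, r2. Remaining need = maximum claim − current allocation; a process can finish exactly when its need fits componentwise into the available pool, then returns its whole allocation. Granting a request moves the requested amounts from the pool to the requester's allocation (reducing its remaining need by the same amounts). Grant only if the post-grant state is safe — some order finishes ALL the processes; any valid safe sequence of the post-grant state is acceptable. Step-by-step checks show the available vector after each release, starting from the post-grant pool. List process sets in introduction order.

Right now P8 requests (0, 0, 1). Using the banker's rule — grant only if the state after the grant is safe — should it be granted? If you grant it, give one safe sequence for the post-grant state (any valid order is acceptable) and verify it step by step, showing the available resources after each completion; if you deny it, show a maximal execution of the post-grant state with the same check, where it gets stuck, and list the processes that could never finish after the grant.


DENY. Granting would leave the state unsafe.
Key observation: after P4, P2, P6 the pool peaks at (5, 8, 4), and each blocked process is short somewhere: P3 on r2; P5 on r2; P8 on r3.
Pretend the grant happened; the run P4, P2, P6 goes as far as possible. Verifying each step:
  pool = (2, 2, 1)
  run P4 (needs (1, 1, 0), free (2, 2, 1)); after release of (1, 2, 1) the pool is (3, 4, 2)
  run P2 (needs (3, 1, 2), free (3, 4, 2)); after release of (1, 3, 0) the pool is (4, 7, 2)
  run P6 (needs (2, 1, 1), free (4, 7, 2)); after release of (1, 1, 2) the pool is (5, 8, 4)
  blocked: P3 wants (3, 1, 5), pool (5, 8, 4) — not enough r2
  blocked: P5 wants (2, 4, 5), pool (5, 8, 4) — not enough r2
  blocked: P8 wants (6, 1, 2), pool (5, 8, 4) — not enough r3
Had the request been granted, P3, P5 and P8 could never finish.


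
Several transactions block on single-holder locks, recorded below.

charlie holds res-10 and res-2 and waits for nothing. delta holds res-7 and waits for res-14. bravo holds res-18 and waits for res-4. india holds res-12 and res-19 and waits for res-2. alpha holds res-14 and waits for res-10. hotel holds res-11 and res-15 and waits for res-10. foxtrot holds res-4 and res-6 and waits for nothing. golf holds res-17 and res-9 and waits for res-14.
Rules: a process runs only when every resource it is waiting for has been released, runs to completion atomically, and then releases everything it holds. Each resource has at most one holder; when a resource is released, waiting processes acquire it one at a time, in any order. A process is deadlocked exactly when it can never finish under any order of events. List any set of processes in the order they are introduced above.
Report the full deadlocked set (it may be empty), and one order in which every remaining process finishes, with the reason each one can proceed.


The deadlocked set is empty.
Key observation: although several processes wait, no cycle exists — each chain bottoms out at a free runner.
A valid finishing order for the others: charlie, foxtrot, hotel, bravo, alpha, golf, delta, india.
Walking it through:
  charlie waits on nothing -> runs at once and releases res-10 and res-2
  foxtrot waits on nothing -> runs at once and releases res-4 and res-6
  run hotel (all its waits — res-10 — are resolved); releases res-11 and res-15
  run bravo (all its waits — res-4 — are resolved); releases res-18
  run alpha (all its waits — res-10 — are resolved); releases res-14
  run golf (all its waits — res-14 — are resolved); releases res-17 and res-9
  run delta (all its waits — res-14 — are resolved); releases res-7
  run india (all its waits — res-2 — are resolved); releases res-12 and res-19


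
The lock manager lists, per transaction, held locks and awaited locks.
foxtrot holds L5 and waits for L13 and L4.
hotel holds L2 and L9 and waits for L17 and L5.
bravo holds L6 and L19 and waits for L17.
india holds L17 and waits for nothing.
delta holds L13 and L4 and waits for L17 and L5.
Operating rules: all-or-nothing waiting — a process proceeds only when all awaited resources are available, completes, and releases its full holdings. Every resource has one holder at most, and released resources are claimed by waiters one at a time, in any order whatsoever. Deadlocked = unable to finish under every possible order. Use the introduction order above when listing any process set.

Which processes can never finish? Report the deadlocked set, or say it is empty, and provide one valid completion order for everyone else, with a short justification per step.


Deadlocked: foxtrot, hotel and delta.
Key observation: the wait chain closes on itself along foxtrot -> delta -> foxtrot; hotel waits into the deadlock from upstream.
The rest can finish in the order india, bravo.
Walking it through:
  india: no waits; runs immediately, freeing L17
  run bravo (all its waits — L17 — are resolved); releases L6 and L19


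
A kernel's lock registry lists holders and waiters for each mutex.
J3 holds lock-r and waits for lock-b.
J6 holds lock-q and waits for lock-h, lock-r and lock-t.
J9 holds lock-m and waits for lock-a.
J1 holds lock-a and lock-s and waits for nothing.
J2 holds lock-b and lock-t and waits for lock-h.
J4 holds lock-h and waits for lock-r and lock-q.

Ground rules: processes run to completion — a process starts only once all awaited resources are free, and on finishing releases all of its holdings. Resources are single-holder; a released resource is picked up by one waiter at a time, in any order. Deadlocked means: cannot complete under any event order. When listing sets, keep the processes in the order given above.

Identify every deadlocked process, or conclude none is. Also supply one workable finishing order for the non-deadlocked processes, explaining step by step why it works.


The deadlocked set is J3, J6, J2 and J4.
Key observation: the waits loop around J3 -> J2 -> J4 -> J3 with no way out; J6 is caught in further circular waits.
One completion order for the rest: J1, J9.
Check, step by step:
  J1: no waits; runs immediately, freeing lock-a and lock-s
  J9 waits on lock-a — all released -> runs and releases lock-m


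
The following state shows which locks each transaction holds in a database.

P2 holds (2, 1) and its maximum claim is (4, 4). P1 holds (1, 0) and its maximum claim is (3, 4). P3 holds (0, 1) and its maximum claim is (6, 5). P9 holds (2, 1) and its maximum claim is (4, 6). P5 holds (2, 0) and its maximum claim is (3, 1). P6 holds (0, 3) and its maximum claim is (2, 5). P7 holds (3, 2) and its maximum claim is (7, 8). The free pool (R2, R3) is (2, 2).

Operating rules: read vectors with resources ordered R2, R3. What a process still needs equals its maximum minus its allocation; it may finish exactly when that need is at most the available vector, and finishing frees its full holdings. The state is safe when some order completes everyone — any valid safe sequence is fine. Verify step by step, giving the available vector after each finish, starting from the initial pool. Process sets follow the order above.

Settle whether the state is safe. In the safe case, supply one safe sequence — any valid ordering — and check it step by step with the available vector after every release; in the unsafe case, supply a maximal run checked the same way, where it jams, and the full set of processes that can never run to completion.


SAFE — a valid safe sequence is P6, P2, P9, P1, P7, P3, P5.
Key observation: P6 is the earliest step where a requested resource binds exactly: need (2, 2), pool (2, 2) at its turn.
Verifying each step:
  pool = (2, 2)
  run P6 (needs (2, 2), free (2, 2)); after release of (0, 3) the pool is (2, 5)
  run P2 (needs (2, 3), free (2, 5)); after release of (2, 1) the pool is (4, 6)
  run P9 (needs (2, 5), free (4, 6)); after release of (2, 1) the pool is (6, 7)
  run P1 (needs (2, 4), free (6, 7)); after release of (1, 0) the pool is (7, 7)
  run P7 (needs (4, 6), free (7, 7)); after release of (3, 2) the pool is (10, 9)
  run P3 (needs (6, 4), free (10, 9)); after release of (0, 1) the pool is (10, 10)
  run P5 (needs (1, 1), free (10, 10)); after release of (2, 0) the pool is (12, 10)


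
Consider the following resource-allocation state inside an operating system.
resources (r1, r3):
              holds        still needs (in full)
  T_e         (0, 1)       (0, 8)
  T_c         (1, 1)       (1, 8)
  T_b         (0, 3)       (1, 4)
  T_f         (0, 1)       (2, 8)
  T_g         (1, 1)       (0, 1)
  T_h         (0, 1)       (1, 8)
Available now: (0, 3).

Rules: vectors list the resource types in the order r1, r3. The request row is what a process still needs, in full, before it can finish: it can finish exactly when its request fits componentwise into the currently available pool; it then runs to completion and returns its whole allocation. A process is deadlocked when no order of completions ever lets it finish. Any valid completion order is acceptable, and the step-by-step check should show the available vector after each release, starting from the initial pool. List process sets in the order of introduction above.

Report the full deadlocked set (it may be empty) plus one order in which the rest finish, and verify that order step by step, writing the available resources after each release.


The deadlocked set is T_e, T_c, T_f and T_h.
Key observation: the wall is r3: completing T_g, T_b brings the pool only to (1, 7), and all the rest need more.
A valid finishing order for the others: T_g, T_b. Step-by-step check:
  pool = (0, 3)
  T_g: need (0, 1) fits (0, 3); releases (1, 1), pool now (1, 4)
  T_b: need (1, 4) fits (1, 4); releases (0, 3), pool now (1, 7)
The stuck group stays short no matter what:
  T_e still needs (0, 8) but only (1, 7) is free — short on r3
  T_c still needs (1, 8) but only (1, 7) is free — short on r3
  T_f still needs (2, 8) but only (1, 7) is free — short on r1 and r3
  T_h still needs (1, 8) but only (1, 7) is free — short on r3


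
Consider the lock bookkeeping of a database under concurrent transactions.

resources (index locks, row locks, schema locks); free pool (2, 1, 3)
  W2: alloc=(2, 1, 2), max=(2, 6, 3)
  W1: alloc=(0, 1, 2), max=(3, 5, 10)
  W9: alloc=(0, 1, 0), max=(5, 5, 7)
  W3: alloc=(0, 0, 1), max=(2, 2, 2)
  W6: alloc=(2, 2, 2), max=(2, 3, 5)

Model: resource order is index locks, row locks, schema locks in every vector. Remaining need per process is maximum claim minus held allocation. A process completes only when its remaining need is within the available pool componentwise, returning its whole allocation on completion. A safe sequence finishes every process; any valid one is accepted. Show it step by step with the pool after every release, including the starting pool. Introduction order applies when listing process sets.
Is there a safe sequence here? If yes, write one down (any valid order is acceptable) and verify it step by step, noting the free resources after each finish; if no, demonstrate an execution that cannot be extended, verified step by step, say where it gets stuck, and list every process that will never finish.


UNSAFE — no complete ordering exists.
Key observation: even finishing W6, W3 leaves just (4, 3, 6) free — too little row locks for any of the remaining processes.
The run W6, W3 cannot be extended any further. Walking it through:
  pool = (2, 1, 3)
  W6 needs (0, 1, 3) <= (2, 1, 3) -> finishes; pool += (2, 2, 2) = (4, 3, 5)
  W3 needs (2, 2, 1) <= (4, 3, 5) -> finishes; pool += (0, 0, 1) = (4, 3, 6)
  W2 cannot run: need (0, 5, 1) vs free (4, 3, 6) (insufficient row locks)
  W1 cannot run: need (3, 4, 8) vs free (4, 3, 6) (insufficient row locks and schema locks)
  W9 cannot run: need (5, 4, 7) vs free (4, 3, 6) (insufficient index locks, row locks and schema locks)
Permanently blocked: W2, W1 and W9.


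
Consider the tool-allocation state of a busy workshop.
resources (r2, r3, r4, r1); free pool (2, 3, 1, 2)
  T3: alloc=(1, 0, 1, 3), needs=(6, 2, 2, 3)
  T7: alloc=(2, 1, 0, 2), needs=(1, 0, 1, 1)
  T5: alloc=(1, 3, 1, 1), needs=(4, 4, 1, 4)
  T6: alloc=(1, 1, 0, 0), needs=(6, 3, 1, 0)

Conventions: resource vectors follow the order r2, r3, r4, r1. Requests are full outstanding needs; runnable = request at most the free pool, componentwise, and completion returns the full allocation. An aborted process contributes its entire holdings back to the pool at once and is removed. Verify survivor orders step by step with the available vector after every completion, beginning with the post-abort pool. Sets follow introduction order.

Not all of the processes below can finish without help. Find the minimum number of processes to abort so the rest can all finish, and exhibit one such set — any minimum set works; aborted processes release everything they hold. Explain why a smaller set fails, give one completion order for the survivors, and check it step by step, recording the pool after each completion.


Abort T3.
Key observation: the deadlocked T6 becomes finishable only because T3 released (1, 0, 1, 3); it completes at step 3 below.
No smaller set exists: with zero aborts the deadlock remains.
The survivors complete as T7, T5, T6. Verifying each step (starting from the post-abort pool):
  pool = (3, 3, 2, 5)
  T7 needs (1, 0, 1, 1) <= (3, 3, 2, 5) -> finishes; pool += (2, 1, 0, 2) = (5, 4, 2, 7)
  T5 needs (4, 4, 1, 4) <= (5, 4, 2, 7) -> finishes; pool += (1, 3, 1, 1) = (6, 7, 3, 8)
  T6 needs (6, 3, 1, 0) <= (6, 7, 3, 8) -> finishes; pool += (1, 1, 0, 0) = (7, 8, 3, 8)


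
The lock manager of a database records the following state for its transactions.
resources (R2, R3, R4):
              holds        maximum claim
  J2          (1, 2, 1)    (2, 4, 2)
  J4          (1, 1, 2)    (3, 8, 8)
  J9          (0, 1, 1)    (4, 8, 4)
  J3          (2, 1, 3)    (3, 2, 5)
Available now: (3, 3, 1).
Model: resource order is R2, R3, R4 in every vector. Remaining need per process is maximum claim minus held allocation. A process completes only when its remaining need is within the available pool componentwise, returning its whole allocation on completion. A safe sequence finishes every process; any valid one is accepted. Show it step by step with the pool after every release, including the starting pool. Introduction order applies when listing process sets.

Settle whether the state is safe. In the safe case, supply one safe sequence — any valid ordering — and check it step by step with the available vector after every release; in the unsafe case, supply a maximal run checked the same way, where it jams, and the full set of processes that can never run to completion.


UNSAFE.
Key observation: no order helps: past J2, J3, the free pool tops out at (6, 6, 5), below what each blocked process needs in R3.
A maximal execution: J2, J3 — then nothing else fits. Verifying each step:
  pool = (3, 3, 1)
  J2: need (1, 2, 1) fits (3, 3, 1); releases (1, 2, 1), pool now (4, 5, 2)
  J3: need (1, 1, 2) fits (4, 5, 2); releases (2, 1, 3), pool now (6, 6, 5)
  J4 cannot run: need (2, 7, 6) vs free (6, 6, 5) (insufficient R3 and R4)
  J9 cannot run: need (4, 7, 3) vs free (6, 6, 5) (insufficient R3)
Never able to finish: J4 and J9.


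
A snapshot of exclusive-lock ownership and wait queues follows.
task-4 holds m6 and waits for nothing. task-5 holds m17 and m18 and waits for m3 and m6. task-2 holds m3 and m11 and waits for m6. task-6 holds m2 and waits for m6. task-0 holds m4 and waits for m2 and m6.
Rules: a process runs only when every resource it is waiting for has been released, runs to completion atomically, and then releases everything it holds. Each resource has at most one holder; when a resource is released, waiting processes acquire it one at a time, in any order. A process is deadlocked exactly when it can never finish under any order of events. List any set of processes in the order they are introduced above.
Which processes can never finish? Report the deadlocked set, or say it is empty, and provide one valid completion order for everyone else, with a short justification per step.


Nothing here is deadlocked.
Key observation: there is no circular wait here — follow any chain and it reaches a process that is free to run now.
The rest can finish in the order task-4, task-2, task-6, task-0, task-5.
Verifying each step:
  run task-4 (it waits on nothing); releases m6
  task-2 waits on m6 — all released -> runs and releases m3 and m11
  task-6 waits on m6 — all released -> runs and releases m2
  task-0 waits on m2 and m6 — all released -> runs and releases m4
  task-5 waits on m3 and m6 — all released -> runs and releases m17 and m18


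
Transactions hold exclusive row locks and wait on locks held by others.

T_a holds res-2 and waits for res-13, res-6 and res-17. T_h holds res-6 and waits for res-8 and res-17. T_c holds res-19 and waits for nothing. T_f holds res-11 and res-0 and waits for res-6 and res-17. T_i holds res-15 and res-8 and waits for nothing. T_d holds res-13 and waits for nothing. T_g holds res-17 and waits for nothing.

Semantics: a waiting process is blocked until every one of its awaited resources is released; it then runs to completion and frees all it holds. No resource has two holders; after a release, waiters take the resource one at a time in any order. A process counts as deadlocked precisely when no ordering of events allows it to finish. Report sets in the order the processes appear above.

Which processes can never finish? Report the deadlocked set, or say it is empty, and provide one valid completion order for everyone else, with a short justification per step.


No process is deadlocked.
Key observation: all waits point, directly or indirectly, at processes that can finish, so nothing is permanently blocked.
One completion order for the rest: T_g, T_i, T_h, T_c, T_d, T_a, T_f.
Walking it through:
  T_g: no waits; runs immediately, freeing res-17
  T_i: no waits; runs immediately, freeing res-15 and res-8
  T_h: everything it awaited (res-8 and res-17) is free; runs, freeing res-6
  T_c: no waits; runs immediately, freeing res-19
  T_d: no waits; runs immediately, freeing res-13
  T_a: everything it awaited (res-13, res-6 and res-17) is free; runs, freeing res-2
  T_f: everything it awaited (res-6 and res-17) is free; runs, freeing res-11 and res-0


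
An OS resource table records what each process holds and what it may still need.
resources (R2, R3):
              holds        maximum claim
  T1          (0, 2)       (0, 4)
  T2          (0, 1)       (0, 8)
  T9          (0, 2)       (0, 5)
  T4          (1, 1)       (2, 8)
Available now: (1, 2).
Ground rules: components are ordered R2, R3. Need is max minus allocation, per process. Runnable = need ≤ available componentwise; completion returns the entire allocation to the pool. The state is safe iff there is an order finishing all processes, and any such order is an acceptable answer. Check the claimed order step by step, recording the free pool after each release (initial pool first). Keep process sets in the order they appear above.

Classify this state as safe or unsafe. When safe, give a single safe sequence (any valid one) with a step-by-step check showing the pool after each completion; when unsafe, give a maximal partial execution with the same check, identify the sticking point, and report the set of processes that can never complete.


UNSAFE.
Key observation: R3 is the bottleneck — with T1, T9 done the pool holds (1, 6), short of every remaining need.
A maximal execution: T1, T9 — then nothing else fits. Verifying each step:
  pool = (1, 2)
  run T1 (needs (0, 2), free (1, 2)); after release of (0, 2) the pool is (1, 4)
  run T9 (needs (0, 3), free (1, 4)); after release of (0, 2) the pool is (1, 6)
  T2 still needs (0, 7) but only (1, 6) is free — short on R3
  T4 still needs (1, 7) but only (1, 6) is free — short on R3
Processes that can never finish: T2 and T4.


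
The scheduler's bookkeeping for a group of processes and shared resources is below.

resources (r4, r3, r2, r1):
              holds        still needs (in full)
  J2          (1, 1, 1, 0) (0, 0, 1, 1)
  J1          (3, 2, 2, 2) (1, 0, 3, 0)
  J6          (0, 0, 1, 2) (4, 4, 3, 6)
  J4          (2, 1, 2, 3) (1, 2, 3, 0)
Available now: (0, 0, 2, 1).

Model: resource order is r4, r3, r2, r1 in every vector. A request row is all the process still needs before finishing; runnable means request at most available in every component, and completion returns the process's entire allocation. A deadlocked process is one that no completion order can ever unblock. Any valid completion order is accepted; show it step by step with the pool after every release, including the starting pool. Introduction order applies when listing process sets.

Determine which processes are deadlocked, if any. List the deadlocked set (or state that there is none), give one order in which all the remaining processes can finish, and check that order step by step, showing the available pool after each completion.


Nothing here is deadlocked.
Key observation: starting with J2, each completion frees enough for the next — no one is permanently blocked.
The rest can finish in the order J2, J1, J4, J6. Verifying each step:
  pool = (0, 0, 2, 1)
  J2 needs (0, 0, 1, 1) <= (0, 0, 2, 1) -> finishes; pool += (1, 1, 1, 0) = (1, 1, 3, 1)
  J1 needs (1, 0, 3, 0) <= (1, 1, 3, 1) -> finishes; pool += (3, 2, 2, 2) = (4, 3, 5, 3)
  J4 needs (1, 2, 3, 0) <= (4, 3, 5, 3) -> finishes; pool += (2, 1, 2, 3) = (6, 4, 7, 6)
  J6 needs (4, 4, 3, 6) <= (6, 4, 7, 6) -> finishes; pool += (0, 0, 1, 2) = (6, 4, 8, 8)


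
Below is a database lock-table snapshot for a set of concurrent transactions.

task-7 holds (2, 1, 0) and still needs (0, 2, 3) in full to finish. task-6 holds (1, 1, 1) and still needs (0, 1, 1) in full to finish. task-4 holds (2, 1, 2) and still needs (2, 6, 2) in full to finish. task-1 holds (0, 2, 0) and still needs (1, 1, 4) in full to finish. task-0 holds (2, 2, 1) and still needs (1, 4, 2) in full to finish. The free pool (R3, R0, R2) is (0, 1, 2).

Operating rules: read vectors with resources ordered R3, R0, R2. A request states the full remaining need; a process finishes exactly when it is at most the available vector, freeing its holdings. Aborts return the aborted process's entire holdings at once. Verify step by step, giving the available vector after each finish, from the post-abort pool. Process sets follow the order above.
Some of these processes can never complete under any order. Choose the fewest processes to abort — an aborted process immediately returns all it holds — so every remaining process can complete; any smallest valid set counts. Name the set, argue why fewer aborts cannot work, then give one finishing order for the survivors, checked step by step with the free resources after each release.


Minimum abort set: task-4.
Key observation: task-0 was stuck for good until task-4 gave back (2, 1, 2); in the order shown it finishes at step 3.
No smaller set exists: with zero aborts the deadlock remains.
The survivors complete as task-7, task-6, task-0, task-1. Step-by-step check (starting from the post-abort pool):
  pool = (2, 2, 4)
  task-7 needs (0, 2, 3) <= (2, 2, 4) -> finishes; pool += (2, 1, 0) = (4, 3, 4)
  task-6 needs (0, 1, 1) <= (4, 3, 4) -> finishes; pool += (1, 1, 1) = (5, 4, 5)
  task-0 needs (1, 4, 2) <= (5, 4, 5) -> finishes; pool += (2, 2, 1) = (7, 6, 6)
  task-1 needs (1, 1, 4) <= (7, 6, 6) -> finishes; pool += (0, 2, 0) = (7, 8, 6)


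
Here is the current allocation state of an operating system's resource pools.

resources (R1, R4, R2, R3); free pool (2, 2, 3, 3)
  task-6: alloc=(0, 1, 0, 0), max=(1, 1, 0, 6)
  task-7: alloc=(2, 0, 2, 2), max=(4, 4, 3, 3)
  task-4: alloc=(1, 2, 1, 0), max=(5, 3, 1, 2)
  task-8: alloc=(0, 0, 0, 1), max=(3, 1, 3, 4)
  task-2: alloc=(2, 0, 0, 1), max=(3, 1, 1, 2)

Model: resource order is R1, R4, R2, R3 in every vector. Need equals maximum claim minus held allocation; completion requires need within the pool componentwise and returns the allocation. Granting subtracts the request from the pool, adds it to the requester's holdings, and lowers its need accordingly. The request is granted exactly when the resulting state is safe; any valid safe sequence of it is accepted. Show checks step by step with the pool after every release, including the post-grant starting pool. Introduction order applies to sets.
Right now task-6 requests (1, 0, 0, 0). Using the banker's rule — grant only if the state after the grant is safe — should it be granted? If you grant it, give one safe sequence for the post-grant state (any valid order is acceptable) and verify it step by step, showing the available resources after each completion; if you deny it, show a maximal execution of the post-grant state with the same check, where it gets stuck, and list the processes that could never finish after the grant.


DENY — the pretend-granted state is unsafe.
Key observation: after task-2, task-8 the pool peaks at (3, 2, 3, 5), and each blocked process is short somewhere: task-6 on R3; task-7 on R4; task-4 on R1.
On the post-grant state, task-2, task-8 is a maximal run — nothing extends it. Verifying each step:
  pool = (1, 2, 3, 3)
  run task-2 (needs (1, 1, 1, 1), free (1, 2, 3, 3)); after release of (2, 0, 0, 1) the pool is (3, 2, 3, 4)
  run task-8 (needs (3, 1, 3, 3), free (3, 2, 3, 4)); after release of (0, 0, 0, 1) the pool is (3, 2, 3, 5)
  blocked: task-6 wants (0, 0, 0, 6), pool (3, 2, 3, 5) — not enough R3
  blocked: task-7 wants (2, 4, 1, 1), pool (3, 2, 3, 5) — not enough R4
  blocked: task-4 wants (4, 1, 0, 2), pool (3, 2, 3, 5) — not enough R1
Had the request been granted, task-6, task-7 and task-4 could never finish.


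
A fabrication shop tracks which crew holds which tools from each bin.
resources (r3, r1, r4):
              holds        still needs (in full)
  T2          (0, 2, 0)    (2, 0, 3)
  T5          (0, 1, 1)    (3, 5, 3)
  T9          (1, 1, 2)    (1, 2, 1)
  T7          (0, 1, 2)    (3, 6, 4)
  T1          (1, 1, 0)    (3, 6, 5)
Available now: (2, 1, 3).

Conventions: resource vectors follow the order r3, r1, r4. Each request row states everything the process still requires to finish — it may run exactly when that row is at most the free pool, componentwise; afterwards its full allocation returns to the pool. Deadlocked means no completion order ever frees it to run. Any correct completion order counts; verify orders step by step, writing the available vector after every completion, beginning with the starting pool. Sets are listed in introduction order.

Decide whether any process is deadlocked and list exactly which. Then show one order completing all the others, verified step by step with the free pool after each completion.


Deadlocked set: T5, T7 and T1.
Key observation: T2, T9 can finish, but then (3, 4, 5) is all there is, and the blocked group's r1 demands exceed it.
A valid finishing order for the others: T2, T9. Verifying each step:
  pool = (2, 1, 3)
  T2 needs (2, 0, 3) <= (2, 1, 3) -> finishes; pool += (0, 2, 0) = (2, 3, 3)
  T9 needs (1, 2, 1) <= (2, 3, 3) -> finishes; pool += (1, 1, 2) = (3, 4, 5)
The stuck group stays short no matter what:
  blocked: T5 wants (3, 5, 3), pool (3, 4, 5) — not enough r1
  blocked: T7 wants (3, 6, 4), pool (3, 4, 5) — not enough r1
  blocked: T1 wants (3, 6, 5), pool (3, 4, 5) — not enough r1


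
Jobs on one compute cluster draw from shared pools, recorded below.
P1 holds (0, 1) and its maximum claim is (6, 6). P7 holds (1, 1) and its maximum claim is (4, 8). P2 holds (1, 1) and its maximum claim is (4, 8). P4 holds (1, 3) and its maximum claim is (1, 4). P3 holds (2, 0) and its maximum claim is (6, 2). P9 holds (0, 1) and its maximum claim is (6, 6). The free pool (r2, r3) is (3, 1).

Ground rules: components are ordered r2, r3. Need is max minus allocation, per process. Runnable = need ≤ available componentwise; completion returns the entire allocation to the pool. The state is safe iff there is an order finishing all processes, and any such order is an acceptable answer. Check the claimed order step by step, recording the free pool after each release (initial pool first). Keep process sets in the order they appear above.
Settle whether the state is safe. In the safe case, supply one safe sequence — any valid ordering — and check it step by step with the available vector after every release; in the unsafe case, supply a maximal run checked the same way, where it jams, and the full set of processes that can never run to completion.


UNSAFE — no complete ordering exists.
Key observation: P4, P3 can finish, but then (6, 4) is all there is, and the blocked group's r3 demands exceed it.
Going as far as possible: P4, P3; after that, nothing fits. Walking it through:
  pool = (3, 1)
  run P4 (needs (0, 1), free (3, 1)); after release of (1, 3) the pool is (4, 4)
  run P3 (needs (4, 2), free (4, 4)); after release of (2, 0) the pool is (6, 4)
  P1 cannot run: need (6, 5) vs free (6, 4) (insufficient r3)
  P7 cannot run: need (3, 7) vs free (6, 4) (insufficient r3)
  P2 cannot run: need (3, 7) vs free (6, 4) (insufficient r3)
  P9 cannot run: need (6, 5) vs free (6, 4) (insufficient r3)
Permanently blocked: P1, P7, P2 and P9.


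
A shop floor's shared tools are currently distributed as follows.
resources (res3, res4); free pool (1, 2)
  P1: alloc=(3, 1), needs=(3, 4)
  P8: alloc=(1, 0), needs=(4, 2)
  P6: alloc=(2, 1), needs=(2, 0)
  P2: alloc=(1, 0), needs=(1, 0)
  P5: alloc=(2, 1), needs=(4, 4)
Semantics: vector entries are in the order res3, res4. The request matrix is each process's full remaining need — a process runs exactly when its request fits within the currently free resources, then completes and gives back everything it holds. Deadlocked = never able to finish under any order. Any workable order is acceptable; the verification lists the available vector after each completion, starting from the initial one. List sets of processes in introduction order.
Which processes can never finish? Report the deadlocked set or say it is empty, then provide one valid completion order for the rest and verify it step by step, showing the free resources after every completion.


Deadlocked set: P1 and P5.
Key observation: res4 is the bottleneck — with P2, P6, P8 done the pool holds (5, 3), short of every remaining need.
The rest can finish in the order P2, P6, P8. Step-by-step check:
  pool = (1, 2)
  P2 needs (1, 0) <= (1, 2) -> finishes; pool += (1, 0) = (2, 2)
  P6 needs (2, 0) <= (2, 2) -> finishes; pool += (2, 1) = (4, 3)
  P8 needs (4, 2) <= (4, 3) -> finishes; pool += (1, 0) = (5, 3)
The blocked processes can never fit:
  blocked: P1 wants (3, 4), pool (5, 3) — not enough res4
  blocked: P5 wants (4, 4), pool (5, 3) — not enough res4


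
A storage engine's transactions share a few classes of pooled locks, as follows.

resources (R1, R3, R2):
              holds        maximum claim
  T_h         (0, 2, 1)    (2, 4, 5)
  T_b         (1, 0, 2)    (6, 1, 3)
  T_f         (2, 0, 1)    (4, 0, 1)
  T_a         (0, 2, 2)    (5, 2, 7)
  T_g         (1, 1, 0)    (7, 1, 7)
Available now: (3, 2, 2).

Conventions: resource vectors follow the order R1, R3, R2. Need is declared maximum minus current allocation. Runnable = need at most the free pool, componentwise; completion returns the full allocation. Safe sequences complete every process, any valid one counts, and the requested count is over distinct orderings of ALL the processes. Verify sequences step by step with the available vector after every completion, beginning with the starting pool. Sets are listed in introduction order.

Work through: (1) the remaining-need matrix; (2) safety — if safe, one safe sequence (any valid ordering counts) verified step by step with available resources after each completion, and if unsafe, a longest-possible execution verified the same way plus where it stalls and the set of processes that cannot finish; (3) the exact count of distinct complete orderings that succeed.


(1) Remaining need (order R1, R3, R2):
  T_h: (2, 2, 4)
  T_b: (5, 1, 1)
  T_f: (2, 0, 0)
  T_a: (5, 0, 5)
  T_g: (6, 0, 7)
(2) SAFE, for example via the order T_f, T_b, T_a, T_g, T_h.
Key observation: T_b is the earliest step where a requested resource binds exactly: need (5, 1, 1), pool (5, 2, 3) at its turn.
Verifying each step:
  pool = (3, 2, 2)
  T_f: need (2, 0, 0) fits (3, 2, 2); releases (2, 0, 1), pool now (5, 2, 3)
  T_b: need (5, 1, 1) fits (5, 2, 3); releases (1, 0, 2), pool now (6, 2, 5)
  T_a: need (5, 0, 5) fits (6, 2, 5); releases (0, 2, 2), pool now (6, 4, 7)
  T_g: need (6, 0, 7) fits (6, 4, 7); releases (1, 1, 0), pool now (7, 5, 7)
  T_h: need (2, 2, 4) fits (7, 5, 7); releases (0, 2, 1), pool now (7, 7, 8)
(3) Precisely 3 of the possible complete orderings are safe sequences.


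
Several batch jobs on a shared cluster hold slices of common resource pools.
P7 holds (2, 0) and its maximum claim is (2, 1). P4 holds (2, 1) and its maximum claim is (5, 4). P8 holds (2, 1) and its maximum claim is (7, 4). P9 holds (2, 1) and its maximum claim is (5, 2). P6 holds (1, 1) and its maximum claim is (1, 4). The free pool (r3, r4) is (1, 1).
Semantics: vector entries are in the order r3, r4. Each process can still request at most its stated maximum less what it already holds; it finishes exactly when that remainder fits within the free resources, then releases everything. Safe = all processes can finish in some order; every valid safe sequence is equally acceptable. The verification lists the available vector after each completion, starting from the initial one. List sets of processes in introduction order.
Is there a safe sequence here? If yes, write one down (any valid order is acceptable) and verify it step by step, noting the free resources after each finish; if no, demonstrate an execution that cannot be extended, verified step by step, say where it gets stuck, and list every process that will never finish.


The state is UNSAFE.
Key observation: after P7, P9 complete, (5, 2) is the best the pool ever gets, yet each leftover process wants more r4.
The run P7, P9 cannot be extended any further. Check, step by step:
  pool = (1, 1)
  P7: need (0, 1) fits (1, 1); releases (2, 0), pool now (3, 1)
  P9: need (3, 1) fits (3, 1); releases (2, 1), pool now (5, 2)
  P4 cannot run: need (3, 3) vs free (5, 2) (insufficient r4)
  P8 cannot run: need (5, 3) vs free (5, 2) (insufficient r4)
  P6 cannot run: need (0, 3) vs free (5, 2) (insufficient r4)
Never able to finish: P4, P8 and P6.


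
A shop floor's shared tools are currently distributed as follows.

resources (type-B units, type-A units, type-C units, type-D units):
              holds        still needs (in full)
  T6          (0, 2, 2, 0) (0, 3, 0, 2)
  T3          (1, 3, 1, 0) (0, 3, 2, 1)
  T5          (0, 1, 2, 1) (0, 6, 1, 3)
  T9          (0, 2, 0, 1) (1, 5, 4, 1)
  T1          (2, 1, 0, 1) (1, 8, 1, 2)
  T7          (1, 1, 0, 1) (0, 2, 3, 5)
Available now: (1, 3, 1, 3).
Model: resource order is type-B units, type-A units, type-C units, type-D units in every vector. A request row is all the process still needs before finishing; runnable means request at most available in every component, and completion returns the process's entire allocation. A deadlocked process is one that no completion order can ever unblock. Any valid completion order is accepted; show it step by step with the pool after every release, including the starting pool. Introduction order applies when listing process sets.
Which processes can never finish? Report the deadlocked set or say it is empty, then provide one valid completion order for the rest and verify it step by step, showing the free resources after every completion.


The deadlocked set is empty.
Key observation: the pool covers T6 at once, and every later process fits after earlier releases.
One completion order for the rest: T6, T3, T5, T1, T7, T9. Verifying each step:
  pool = (1, 3, 1, 3)
  T6 needs (0, 3, 0, 2) <= (1, 3, 1, 3) -> finishes; pool += (0, 2, 2, 0) = (1, 5, 3, 3)
  T3 needs (0, 3, 2, 1) <= (1, 5, 3, 3) -> finishes; pool += (1, 3, 1, 0) = (2, 8, 4, 3)
  T5 needs (0, 6, 1, 3) <= (2, 8, 4, 3) -> finishes; pool += (0, 1, 2, 1) = (2, 9, 6, 4)
  T1 needs (1, 8, 1, 2) <= (2, 9, 6, 4) -> finishes; pool += (2, 1, 0, 1) = (4, 10, 6, 5)
  T7 needs (0, 2, 3, 5) <= (4, 10, 6, 5) -> finishes; pool += (1, 1, 0, 1) = (5, 11, 6, 6)
  T9 needs (1, 5, 4, 1) <= (5, 11, 6, 6) -> finishes; pool += (0, 2, 0, 1) = (5, 13, 6, 7)


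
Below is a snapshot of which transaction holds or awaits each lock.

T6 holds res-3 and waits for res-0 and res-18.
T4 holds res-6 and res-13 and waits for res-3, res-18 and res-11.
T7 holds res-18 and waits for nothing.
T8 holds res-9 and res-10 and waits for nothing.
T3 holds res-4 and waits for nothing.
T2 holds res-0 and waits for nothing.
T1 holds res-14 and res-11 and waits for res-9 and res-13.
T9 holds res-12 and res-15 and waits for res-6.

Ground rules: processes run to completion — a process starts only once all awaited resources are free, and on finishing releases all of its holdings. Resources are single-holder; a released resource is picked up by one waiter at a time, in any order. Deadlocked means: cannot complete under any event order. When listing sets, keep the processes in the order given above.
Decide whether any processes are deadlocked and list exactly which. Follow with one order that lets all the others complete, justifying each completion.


Deadlocked set: T4, T1 and T9.
Key observation: along T4 -> T1 -> T4, each member waits on what the next one holds — a deadlock; T9 waits into the deadlock from upstream.
The rest can finish in the order T3, T7, T8, T2, T6.
Walking it through:
  T3 waits on nothing -> runs at once and releases res-4
  T7 waits on nothing -> runs at once and releases res-18
  T8 waits on nothing -> runs at once and releases res-9 and res-10
  T2 waits on nothing -> runs at once and releases res-0
  T6: everything it awaited (res-0 and res-18) is free; runs, freeing res-3


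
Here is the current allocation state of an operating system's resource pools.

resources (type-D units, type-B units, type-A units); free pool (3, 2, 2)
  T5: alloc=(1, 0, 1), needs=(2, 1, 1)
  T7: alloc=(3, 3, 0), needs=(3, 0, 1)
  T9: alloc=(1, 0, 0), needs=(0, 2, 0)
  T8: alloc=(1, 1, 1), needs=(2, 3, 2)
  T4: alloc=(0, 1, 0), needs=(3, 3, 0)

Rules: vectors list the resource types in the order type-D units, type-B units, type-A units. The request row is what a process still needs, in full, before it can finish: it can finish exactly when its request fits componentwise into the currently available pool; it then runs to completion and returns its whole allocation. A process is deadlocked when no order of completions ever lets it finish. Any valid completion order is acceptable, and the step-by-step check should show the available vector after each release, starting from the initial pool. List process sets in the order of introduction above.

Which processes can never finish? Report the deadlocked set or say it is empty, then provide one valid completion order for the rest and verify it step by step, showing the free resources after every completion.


Nothing here is deadlocked.
Key observation: there is always a runnable process — T7 first — so the state unwinds completely.
The rest can finish in the order T7, T8, T9, T4, T5. Check, step by step:
  pool = (3, 2, 2)
  T7: need (3, 0, 1) fits (3, 2, 2); releases (3, 3, 0), pool now (6, 5, 2)
  T8: need (2, 3, 2) fits (6, 5, 2); releases (1, 1, 1), pool now (7, 6, 3)
  T9: need (0, 2, 0) fits (7, 6, 3); releases (1, 0, 0), pool now (8, 6, 3)
  T4: need (3, 3, 0) fits (8, 6, 3); releases (0, 1, 0), pool now (8, 7, 3)
  T5: need (2, 1, 1) fits (8, 7, 3); releases (1, 0, 1), pool now (9, 7, 4)
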